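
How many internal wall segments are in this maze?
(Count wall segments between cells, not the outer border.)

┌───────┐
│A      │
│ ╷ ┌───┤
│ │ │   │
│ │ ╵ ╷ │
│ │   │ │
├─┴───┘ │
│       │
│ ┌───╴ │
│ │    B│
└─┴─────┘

Counting internal wall segments:
Total internal walls: 12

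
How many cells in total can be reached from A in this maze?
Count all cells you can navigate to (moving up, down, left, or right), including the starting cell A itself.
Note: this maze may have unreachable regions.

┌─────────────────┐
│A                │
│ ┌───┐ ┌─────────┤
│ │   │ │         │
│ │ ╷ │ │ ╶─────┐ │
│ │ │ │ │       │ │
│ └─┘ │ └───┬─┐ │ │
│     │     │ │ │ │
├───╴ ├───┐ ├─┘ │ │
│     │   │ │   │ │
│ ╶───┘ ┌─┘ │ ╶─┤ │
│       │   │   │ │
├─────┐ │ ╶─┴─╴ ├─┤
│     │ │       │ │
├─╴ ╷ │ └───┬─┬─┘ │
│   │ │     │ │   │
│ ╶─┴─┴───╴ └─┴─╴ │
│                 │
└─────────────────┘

Using BFS/flood-fill to find all reachable cells from A:
Maze size: 9 × 9 = 81 total cells
2 cell(s) are walled off and cannot be reached from A.
Reachable cells: 79

Reachable region (· marks reachable cells):

┌─────────────────┐
│A · · · · · · · ·│
│ ┌───┐ ┌─────────┤
│·│· ·│·│· · · · ·│
│ │ ╷ │ │ ╶─────┐ │
│·│·│·│·│· · · ·│·│
│ └─┘ │ └───┬─┐ │ │
│· · ·│· · ·│ │·│·│
├───╴ ├───┐ ├─┘ │ │
│· · ·│· ·│·│· ·│·│
│ ╶───┘ ┌─┘ │ ╶─┤ │
│· · · ·│· ·│· ·│·│
├─────┐ │ ╶─┴─╴ ├─┤
│· · ·│·│· · · ·│·│
├─╴ ╷ │ └───┬─┬─┘ │
│· ·│·│· · ·│ │· ·│
│ ╶─┴─┴───╴ └─┴─╴ │
│· · · · · · · · ·│
└─────────────────┘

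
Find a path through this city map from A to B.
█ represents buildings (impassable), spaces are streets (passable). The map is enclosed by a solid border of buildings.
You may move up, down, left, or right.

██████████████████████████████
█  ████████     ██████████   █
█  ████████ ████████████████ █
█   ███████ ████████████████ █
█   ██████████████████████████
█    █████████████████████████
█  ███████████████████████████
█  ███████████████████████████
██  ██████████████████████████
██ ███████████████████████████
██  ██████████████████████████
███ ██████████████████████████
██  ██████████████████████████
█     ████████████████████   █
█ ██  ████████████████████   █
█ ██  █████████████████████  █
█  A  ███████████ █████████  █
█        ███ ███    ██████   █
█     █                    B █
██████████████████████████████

Finding the shortest path from A to B:
Movement: cardinal only
Path length: 26 steps
Directions: down → right → right → right → right → down → right → right → right → right → right → right → right → right → right → right → right → right → right → right → right → right → right → right → right → right

Solution:

██████████████████████████████
█  ████████     ██████████   █
█  ████████ ████████████████ █
█   ███████ ████████████████ █
█   ██████████████████████████
█    █████████████████████████
█  ███████████████████████████
█  ███████████████████████████
██  ██████████████████████████
██ ███████████████████████████
██  ██████████████████████████
███ ██████████████████████████
██  ██████████████████████████
█     ████████████████████   █
█ ██  ████████████████████   █
█ ██  █████████████████████  █
█  A  ███████████ █████████  █
█  ↳→→→↓ ███ ███    ██████   █
█     █↳→→→→→→→→→→→→→→→→→→→B █
██████████████████████████████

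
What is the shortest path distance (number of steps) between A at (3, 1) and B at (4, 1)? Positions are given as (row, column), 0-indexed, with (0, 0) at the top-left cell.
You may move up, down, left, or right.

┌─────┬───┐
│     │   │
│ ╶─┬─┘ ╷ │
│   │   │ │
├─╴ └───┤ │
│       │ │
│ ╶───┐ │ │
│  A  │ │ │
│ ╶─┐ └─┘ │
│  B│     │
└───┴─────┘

Finding path from (3, 1) to (4, 1):
Path: (3,1) → (3,0) → (4,0) → (4,1)
Distance: 3 steps

Solution:

┌─────┬───┐
│     │   │
│ ╶─┬─┘ ╷ │
│   │   │ │
├─╴ └───┤ │
│       │ │
│ ╶───┐ │ │
│↓ A  │ │ │
│ ╶─┐ └─┘ │
│↳ B│     │
└───┴─────┘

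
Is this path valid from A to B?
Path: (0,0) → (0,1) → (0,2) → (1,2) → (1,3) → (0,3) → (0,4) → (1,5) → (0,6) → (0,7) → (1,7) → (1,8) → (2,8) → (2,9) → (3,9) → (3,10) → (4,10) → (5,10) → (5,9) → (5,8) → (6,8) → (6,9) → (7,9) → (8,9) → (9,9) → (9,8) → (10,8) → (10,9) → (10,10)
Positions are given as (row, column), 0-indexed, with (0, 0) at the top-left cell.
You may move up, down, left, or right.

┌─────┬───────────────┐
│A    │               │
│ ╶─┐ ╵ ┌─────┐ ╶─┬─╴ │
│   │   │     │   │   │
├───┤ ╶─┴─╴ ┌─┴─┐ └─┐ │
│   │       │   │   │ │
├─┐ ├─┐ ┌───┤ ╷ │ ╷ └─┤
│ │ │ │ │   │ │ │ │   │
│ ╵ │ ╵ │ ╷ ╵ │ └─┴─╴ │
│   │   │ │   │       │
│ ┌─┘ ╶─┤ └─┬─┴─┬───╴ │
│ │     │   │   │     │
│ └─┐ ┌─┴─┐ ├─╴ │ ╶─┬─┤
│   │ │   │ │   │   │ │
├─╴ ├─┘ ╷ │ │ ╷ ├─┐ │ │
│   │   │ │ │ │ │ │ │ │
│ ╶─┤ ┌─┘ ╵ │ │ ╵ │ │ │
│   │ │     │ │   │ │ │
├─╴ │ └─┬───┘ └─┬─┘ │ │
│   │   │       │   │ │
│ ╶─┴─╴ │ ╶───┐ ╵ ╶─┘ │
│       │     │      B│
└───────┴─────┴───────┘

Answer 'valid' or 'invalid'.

Checking path validity:
Result: Invalid move at step 7: cannot move from (0, 4) to (1, 5).

invalid

Correct solution:

┌─────┬───────────────┐
│A → ↓│↱ → → → ↓      │
│ ╶─┐ ╵ ┌─────┐ ╶─┬─╴ │
│   │↳ ↑│     │↳ ↓│   │
├───┤ ╶─┴─╴ ┌─┴─┐ └─┐ │
│   │       │   │↳ ↓│ │
├─┐ ├─┐ ┌───┤ ╷ │ ╷ └─┤
│ │ │ │ │   │ │ │ │↳ ↓│
│ ╵ │ ╵ │ ╷ ╵ │ └─┴─╴ │
│   │   │ │   │      ↓│
│ ┌─┘ ╶─┤ └─┬─┴─┬───╴ │
│ │     │   │   │↓ ← ↲│
│ └─┐ ┌─┴─┐ ├─╴ │ ╶─┬─┤
│   │ │   │ │   │↳ ↓│ │
├─╴ ├─┘ ╷ │ │ ╷ ├─┐ │ │
│   │   │ │ │ │ │ │↓│ │
│ ╶─┤ ┌─┘ ╵ │ │ ╵ │ │ │
│   │ │     │ │   │↓│ │
├─╴ │ └─┬───┘ └─┬─┘ │ │
│   │   │       │↓ ↲│ │
│ ╶─┴─╴ │ ╶───┐ ╵ ╶─┘ │
│       │     │  ↳ → B│
└───────┴─────┴───────┘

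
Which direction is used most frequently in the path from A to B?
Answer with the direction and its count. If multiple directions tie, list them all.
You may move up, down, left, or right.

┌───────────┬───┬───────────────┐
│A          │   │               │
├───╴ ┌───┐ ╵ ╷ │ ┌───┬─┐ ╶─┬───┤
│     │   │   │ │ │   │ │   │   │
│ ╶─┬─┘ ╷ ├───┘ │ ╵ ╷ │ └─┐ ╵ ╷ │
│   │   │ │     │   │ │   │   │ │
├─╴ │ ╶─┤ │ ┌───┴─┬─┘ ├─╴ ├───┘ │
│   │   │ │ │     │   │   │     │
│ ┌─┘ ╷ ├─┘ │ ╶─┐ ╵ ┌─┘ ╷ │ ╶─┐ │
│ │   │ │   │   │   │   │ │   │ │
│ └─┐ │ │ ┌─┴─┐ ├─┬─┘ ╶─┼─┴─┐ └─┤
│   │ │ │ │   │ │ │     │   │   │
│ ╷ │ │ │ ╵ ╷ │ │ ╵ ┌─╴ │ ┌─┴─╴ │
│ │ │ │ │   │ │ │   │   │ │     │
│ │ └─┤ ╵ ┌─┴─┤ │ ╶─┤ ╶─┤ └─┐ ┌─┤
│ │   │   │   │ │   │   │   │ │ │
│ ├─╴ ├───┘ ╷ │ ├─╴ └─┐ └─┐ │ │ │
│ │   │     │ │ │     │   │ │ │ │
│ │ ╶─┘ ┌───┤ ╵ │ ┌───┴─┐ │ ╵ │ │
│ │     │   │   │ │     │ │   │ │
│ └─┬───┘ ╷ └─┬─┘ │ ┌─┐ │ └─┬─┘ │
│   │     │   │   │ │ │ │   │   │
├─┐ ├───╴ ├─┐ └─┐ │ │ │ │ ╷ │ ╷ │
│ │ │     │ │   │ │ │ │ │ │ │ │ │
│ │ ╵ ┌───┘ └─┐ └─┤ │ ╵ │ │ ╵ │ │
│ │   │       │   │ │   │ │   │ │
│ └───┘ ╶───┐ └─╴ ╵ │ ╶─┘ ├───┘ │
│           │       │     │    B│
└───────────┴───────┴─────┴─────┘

Directions: right, right, down, left, left, down, right, down, left, down, down, down, down, down, down, down, right, down, down, right, up, right, right, up, up, right, down, right, down, right, down, right, down, right, up, up, up, up, right, right, down, down, down, left, down, right, right, up, up, up, right, down, down, right, up, up, right, down, down, down
Counts: {'right': 19, 'down': 25, 'left': 4, 'up': 12}
Most common: down (25 times)

Solution:

┌───────────┬───┬───────────────┐
│A → ↓      │   │               │
├───╴ ┌───┐ ╵ ╷ │ ┌───┬─┐ ╶─┬───┤
│↓ ← ↲│   │   │ │ │   │ │   │   │
│ ╶─┬─┘ ╷ ├───┘ │ ╵ ╷ │ └─┐ ╵ ╷ │
│↳ ↓│   │ │     │   │ │   │   │ │
├─╴ │ ╶─┤ │ ┌───┴─┬─┘ ├─╴ ├───┘ │
│↓ ↲│   │ │ │     │   │   │     │
│ ┌─┘ ╷ ├─┘ │ ╶─┐ ╵ ┌─┘ ╷ │ ╶─┐ │
│↓│   │ │   │   │   │   │ │   │ │
│ └─┐ │ │ ┌─┴─┐ ├─┬─┘ ╶─┼─┴─┐ └─┤
│↓  │ │ │ │   │ │ │     │   │   │
│ ╷ │ │ │ ╵ ╷ │ │ ╵ ┌─╴ │ ┌─┴─╴ │
│↓│ │ │ │   │ │ │   │   │ │     │
│ │ └─┤ ╵ ┌─┴─┤ │ ╶─┤ ╶─┤ └─┐ ┌─┤
│↓│   │   │   │ │   │   │   │ │ │
│ ├─╴ ├───┘ ╷ │ ├─╴ └─┐ └─┐ │ │ │
│↓│   │     │ │ │     │   │ │ │ │
│ │ ╶─┘ ┌───┤ ╵ │ ┌───┴─┐ │ ╵ │ │
│↓│     │↱ ↓│   │ │↱ → ↓│ │   │ │
│ └─┬───┘ ╷ └─┬─┘ │ ┌─┐ │ └─┬─┘ │
│↳ ↓│    ↑│↳ ↓│   │↑│ │↓│↱ ↓│↱ ↓│
├─┐ ├───╴ ├─┐ └─┐ │ │ │ │ ╷ │ ╷ │
│ │↓│↱ → ↑│ │↳ ↓│ │↑│ │↓│↑│↓│↑│↓│
│ │ ╵ ┌───┘ └─┐ └─┤ │ ╵ │ │ ╵ │ │
│ │↳ ↑│       │↳ ↓│↑│↓ ↲│↑│↳ ↑│↓│
│ └───┘ ╶───┐ └─╴ ╵ │ ╶─┘ ├───┘ │
│           │    ↳ ↑│↳ → ↑│    B│
└───────────┴───────┴─────┴─────┘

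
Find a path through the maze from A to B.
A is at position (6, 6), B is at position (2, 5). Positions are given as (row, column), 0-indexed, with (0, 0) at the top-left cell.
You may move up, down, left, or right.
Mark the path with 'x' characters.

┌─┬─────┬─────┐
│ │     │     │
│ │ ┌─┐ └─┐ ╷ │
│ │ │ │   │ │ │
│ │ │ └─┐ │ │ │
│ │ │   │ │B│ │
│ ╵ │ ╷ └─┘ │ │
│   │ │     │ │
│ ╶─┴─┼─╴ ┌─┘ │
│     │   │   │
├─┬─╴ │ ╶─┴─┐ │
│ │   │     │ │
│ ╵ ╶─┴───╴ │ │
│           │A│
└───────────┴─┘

Finding the shortest path from (6, 6) to (2, 5):
Path length: 9 steps
Directions: up → up → up → up → up → up → left → down → down

Solution:

┌─┬─────┬─────┐
│ │     │  x x│
│ │ ┌─┐ └─┐ ╷ │
│ │ │ │   │x│x│
│ │ │ └─┐ │ │ │
│ │ │   │ │B│x│
│ ╵ │ ╷ └─┘ │ │
│   │ │     │x│
│ ╶─┴─┼─╴ ┌─┘ │
│     │   │  x│
├─┬─╴ │ ╶─┴─┐ │
│ │   │     │x│
│ ╵ ╶─┴───╴ │ │
│           │A│
└───────────┴─┘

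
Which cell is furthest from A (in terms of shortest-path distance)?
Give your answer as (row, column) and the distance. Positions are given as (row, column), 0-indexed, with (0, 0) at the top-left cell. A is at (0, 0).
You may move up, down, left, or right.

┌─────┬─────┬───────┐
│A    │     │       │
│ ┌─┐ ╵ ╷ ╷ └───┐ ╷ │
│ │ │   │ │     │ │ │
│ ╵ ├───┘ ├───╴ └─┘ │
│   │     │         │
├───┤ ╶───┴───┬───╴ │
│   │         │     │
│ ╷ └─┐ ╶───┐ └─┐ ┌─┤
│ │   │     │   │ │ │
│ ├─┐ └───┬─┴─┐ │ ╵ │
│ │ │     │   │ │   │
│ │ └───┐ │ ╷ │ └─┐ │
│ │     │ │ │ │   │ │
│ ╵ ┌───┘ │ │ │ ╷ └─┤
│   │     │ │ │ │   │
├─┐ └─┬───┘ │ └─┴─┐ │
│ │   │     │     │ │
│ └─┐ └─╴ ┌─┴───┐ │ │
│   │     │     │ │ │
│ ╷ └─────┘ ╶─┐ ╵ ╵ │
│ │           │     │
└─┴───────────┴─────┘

Computing BFS distances from A to all cells:
Furthest cell: (7, 2)
Distance: 59 steps

Path from A to the furthest cell:

┌─────┬─────┬───────┐
│A → ↓│↱ ↓  │       │
│ ┌─┐ ╵ ╷ ╷ └───┐ ╷ │
│ │ │↳ ↑│↓│     │ │ │
│ ╵ ├───┘ ├───╴ └─┘ │
│   │↓ ← ↲│         │
├───┤ ╶───┴───┬───╴ │
│↱ ↓│↳ → → → ↓│     │
│ ╷ └─┐ ╶───┐ └─┐ ┌─┤
│↑│↳ ↓│     │↳ ↓│ │ │
│ ├─┐ └───┬─┴─┐ │ ╵ │
│↑│ │↳ → ↓│↓ ↰│↓│   │
│ │ └───┐ │ ╷ │ └─┐ │
│↑│     │↓│↓│↑│↳ ↓│ │
│ ╵ ┌───┘ │ │ │ ╷ └─┤
│↑ ↰│B ← ↲│↓│↑│ │↳ ↓│
├─┐ └─┬───┘ │ └─┴─┐ │
│ │↑ ↰│  ↓ ↲│↑ ← ↰│↓│
│ └─┐ └─╴ ┌─┴───┐ │ │
│   │↑ ← ↲│     │↑│↓│
│ ╷ └─────┘ ╶─┐ ╵ ╵ │
│ │           │  ↑ ↲│
└─┴───────────┴─────┘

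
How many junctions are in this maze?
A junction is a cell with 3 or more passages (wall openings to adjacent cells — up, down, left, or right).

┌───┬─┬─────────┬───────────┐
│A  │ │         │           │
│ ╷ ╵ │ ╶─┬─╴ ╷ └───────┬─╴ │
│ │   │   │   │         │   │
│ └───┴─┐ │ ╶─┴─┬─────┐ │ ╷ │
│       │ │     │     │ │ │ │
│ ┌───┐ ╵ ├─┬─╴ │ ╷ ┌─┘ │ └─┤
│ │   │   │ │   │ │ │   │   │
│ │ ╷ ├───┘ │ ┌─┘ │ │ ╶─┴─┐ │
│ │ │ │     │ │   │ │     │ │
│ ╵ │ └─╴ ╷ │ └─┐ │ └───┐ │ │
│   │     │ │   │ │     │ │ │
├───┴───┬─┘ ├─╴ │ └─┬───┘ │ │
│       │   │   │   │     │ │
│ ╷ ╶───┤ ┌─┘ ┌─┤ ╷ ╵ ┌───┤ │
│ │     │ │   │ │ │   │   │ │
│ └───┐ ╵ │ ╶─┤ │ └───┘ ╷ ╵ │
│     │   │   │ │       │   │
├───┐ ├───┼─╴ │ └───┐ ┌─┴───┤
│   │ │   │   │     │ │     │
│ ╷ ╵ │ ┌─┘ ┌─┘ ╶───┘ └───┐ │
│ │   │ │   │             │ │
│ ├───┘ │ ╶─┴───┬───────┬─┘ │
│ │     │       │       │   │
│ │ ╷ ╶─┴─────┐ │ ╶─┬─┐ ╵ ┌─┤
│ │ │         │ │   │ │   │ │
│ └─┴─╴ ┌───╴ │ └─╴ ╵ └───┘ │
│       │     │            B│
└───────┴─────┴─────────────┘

Checking each cell for number of passages:

Junctions found (3+ passages):
  (0, 6): 3 passages
  (1, 13): 3 passages
  (2, 0): 3 passages
  (2, 9): 3 passages
  (4, 4): 3 passages
  (4, 5): 3 passages
  (4, 8): 3 passages
  (6, 1): 3 passages
  (6, 8): 3 passages
  (8, 10): 3 passages
  (9, 7): 3 passages
  (10, 7): 3 passages
  (10, 10): 3 passages
  (11, 2): 3 passages
  (12, 3): 3 passages
  (13, 9): 3 passages
  (13, 10): 3 passages
Total junctions: 17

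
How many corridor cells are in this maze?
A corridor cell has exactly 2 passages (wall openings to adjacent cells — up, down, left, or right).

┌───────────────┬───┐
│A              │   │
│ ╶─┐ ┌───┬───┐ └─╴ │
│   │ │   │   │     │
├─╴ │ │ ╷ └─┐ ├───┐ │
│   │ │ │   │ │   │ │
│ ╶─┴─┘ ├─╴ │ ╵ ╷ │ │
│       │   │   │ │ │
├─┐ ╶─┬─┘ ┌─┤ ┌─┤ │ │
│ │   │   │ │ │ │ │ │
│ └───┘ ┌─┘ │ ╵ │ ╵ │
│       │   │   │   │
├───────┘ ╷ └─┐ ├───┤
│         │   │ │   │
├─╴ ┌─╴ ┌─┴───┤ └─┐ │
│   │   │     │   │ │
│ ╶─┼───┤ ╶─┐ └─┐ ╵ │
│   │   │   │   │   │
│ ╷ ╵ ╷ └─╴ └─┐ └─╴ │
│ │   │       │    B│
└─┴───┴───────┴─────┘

Counting cells with exactly 2 passages:
Total corridor cells: 76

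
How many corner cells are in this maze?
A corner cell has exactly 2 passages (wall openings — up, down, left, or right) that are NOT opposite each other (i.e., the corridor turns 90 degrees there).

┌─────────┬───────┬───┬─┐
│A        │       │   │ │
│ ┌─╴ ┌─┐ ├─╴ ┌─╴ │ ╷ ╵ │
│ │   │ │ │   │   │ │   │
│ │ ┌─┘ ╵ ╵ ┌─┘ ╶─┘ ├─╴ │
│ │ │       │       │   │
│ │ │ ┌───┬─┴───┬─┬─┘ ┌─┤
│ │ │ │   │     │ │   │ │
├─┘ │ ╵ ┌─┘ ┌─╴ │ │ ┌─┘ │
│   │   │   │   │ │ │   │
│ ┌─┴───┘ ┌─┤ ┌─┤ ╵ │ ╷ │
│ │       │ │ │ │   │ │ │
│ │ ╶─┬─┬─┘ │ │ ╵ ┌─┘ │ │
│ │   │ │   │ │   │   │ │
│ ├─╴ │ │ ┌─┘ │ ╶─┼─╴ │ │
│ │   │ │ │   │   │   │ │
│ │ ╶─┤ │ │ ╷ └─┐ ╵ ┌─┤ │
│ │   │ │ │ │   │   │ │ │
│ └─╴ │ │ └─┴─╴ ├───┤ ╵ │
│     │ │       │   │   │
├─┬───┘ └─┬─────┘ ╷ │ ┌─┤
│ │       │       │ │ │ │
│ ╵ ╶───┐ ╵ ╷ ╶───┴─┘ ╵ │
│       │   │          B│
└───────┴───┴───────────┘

Counting corner cells (2 non-opposite passages):
Total corners: 68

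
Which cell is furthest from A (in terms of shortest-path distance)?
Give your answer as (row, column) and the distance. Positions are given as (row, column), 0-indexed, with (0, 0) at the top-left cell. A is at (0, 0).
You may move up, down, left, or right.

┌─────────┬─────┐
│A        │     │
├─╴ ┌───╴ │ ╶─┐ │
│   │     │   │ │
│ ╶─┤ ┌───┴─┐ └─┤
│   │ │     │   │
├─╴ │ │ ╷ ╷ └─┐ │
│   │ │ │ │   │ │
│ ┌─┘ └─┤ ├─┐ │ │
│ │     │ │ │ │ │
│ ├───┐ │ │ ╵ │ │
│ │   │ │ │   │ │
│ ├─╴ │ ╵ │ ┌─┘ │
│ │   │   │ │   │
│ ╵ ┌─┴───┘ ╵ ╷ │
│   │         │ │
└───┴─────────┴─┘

Computing BFS distances from A to all cells:
Furthest cell: (1, 7)
Distance: 40 steps

Path from A to the furthest cell:

┌─────────┬─────┐
│A → → → ↓│↱ → ↓│
├─╴ ┌───╴ │ ╶─┐ │
│   │↓ ← ↲│↑ ↰│B│
│ ╶─┤ ┌───┴─┐ └─┤
│   │↓│  ↱ ↓│↑ ↰│
├─╴ │ │ ╷ ╷ └─┐ │
│   │↓│ │↑│↳ ↓│↑│
│ ┌─┘ └─┤ ├─┐ │ │
│ │  ↳ ↓│↑│ │↓│↑│
│ ├───┐ │ │ ╵ │ │
│ │   │↓│↑│↓ ↲│↑│
│ ├─╴ │ ╵ │ ┌─┘ │
│ │   │↳ ↑│↓│↱ ↑│
│ ╵ ┌─┴───┘ ╵ ╷ │
│   │      ↳ ↑│ │
└───┴─────────┴─┘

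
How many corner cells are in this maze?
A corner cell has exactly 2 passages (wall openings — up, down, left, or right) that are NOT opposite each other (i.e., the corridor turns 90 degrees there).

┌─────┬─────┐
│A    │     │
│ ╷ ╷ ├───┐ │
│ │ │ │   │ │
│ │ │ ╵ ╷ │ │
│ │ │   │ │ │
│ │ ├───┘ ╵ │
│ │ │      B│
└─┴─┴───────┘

Counting corner cells (2 non-opposite passages):
Total corners: 8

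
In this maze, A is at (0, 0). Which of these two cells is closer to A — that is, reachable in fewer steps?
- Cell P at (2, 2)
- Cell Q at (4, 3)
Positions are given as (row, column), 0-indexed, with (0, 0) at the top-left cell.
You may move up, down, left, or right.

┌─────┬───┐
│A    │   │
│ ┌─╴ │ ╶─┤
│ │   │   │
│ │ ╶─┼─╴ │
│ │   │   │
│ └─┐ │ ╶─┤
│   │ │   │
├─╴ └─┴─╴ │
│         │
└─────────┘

Shortest path A → P at (2, 2): 6 steps
Shortest path A → Q at (4, 3): 7 steps

P is closer (6 steps vs 7 steps).

Path to P:

┌─────┬───┐
│A → ↓│   │
│ ┌─╴ │ ╶─┤
│ │↓ ↲│   │
│ │ ╶─┼─╴ │
│ │↳ P│   │
│ └─┐ │ ╶─┤
│   │ │   │
├─╴ └─┴─╴ │
│         │
└─────────┘

Path to Q:

┌─────┬───┐
│A    │   │
│ ┌─╴ │ ╶─┤
│↓│   │   │
│ │ ╶─┼─╴ │
│↓│   │   │
│ └─┐ │ ╶─┤
│↳ ↓│ │   │
├─╴ └─┴─╴ │
│  ↳ → Q  │
└─────────┘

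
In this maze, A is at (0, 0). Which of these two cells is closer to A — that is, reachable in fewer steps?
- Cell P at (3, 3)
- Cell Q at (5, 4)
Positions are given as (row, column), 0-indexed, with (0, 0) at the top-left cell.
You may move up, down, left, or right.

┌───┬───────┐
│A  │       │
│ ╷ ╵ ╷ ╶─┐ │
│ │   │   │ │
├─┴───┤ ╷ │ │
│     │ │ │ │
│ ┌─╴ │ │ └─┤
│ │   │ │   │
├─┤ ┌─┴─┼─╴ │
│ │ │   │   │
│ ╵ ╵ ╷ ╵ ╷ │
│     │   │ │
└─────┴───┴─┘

Shortest path A → P at (3, 3): 8 steps
Shortest path A → Q at (5, 4): 13 steps

P is closer (8 steps vs 13 steps).

Path to P:

┌───┬───────┐
│A ↓│↱ ↓    │
│ ╷ ╵ ╷ ╶─┐ │
│ │↳ ↑│↓  │ │
├─┴───┤ ╷ │ │
│     │↓│ │ │
│ ┌─╴ │ │ └─┤
│ │   │P│   │
├─┤ ┌─┴─┼─╴ │
│ │ │   │   │
│ ╵ ╵ ╷ ╵ ╷ │
│     │   │ │
└─────┴───┴─┘

Path to Q:

┌───┬───────┐
│A ↓│↱ ↓    │
│ ╷ ╵ ╷ ╶─┐ │
│ │↳ ↑│↳ ↓│ │
├─┴───┤ ╷ │ │
│     │ │↓│ │
│ ┌─╴ │ │ └─┤
│ │   │ │↳ ↓│
├─┤ ┌─┴─┼─╴ │
│ │ │   │↓ ↲│
│ ╵ ╵ ╷ ╵ ╷ │
│     │  Q│ │
└─────┴───┴─┘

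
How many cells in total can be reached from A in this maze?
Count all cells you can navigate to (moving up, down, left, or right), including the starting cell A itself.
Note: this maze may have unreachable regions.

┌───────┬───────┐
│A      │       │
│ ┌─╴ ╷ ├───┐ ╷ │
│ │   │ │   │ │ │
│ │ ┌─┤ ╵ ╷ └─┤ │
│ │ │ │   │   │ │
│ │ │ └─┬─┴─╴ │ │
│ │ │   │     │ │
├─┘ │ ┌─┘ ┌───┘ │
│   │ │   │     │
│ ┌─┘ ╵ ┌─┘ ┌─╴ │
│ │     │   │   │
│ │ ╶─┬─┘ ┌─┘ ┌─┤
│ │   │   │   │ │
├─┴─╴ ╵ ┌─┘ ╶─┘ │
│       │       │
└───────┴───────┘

Using BFS/flood-fill to find all reachable cells from A:
Maze size: 8 × 8 = 64 total cells
All cells are reachable — the maze is fully connected.
Reachable cells: 64

Reachable region (· marks reachable cells):

┌───────┬───────┐
│A · · ·│· · · ·│
│ ┌─╴ ╷ ├───┐ ╷ │
│·│· ·│·│· ·│·│·│
│ │ ┌─┤ ╵ ╷ └─┤ │
│·│·│·│· ·│· ·│·│
│ │ │ └─┬─┴─╴ │ │
│·│·│· ·│· · ·│·│
├─┘ │ ┌─┘ ┌───┘ │
│· ·│·│· ·│· · ·│
│ ┌─┘ ╵ ┌─┘ ┌─╴ │
│·│· · ·│· ·│· ·│
│ │ ╶─┬─┘ ┌─┘ ┌─┤
│·│· ·│· ·│· ·│·│
├─┴─╴ ╵ ┌─┘ ╶─┘ │
│· · · ·│· · · ·│
└───────┴───────┘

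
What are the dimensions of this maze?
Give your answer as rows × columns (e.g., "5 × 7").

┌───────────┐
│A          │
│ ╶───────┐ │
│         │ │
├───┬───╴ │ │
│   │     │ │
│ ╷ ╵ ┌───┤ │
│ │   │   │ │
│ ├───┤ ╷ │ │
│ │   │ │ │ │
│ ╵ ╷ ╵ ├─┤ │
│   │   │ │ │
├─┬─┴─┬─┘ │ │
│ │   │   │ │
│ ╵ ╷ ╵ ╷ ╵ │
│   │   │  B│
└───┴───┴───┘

Counting the maze dimensions:
Rows (vertical): 8
Columns (horizontal): 6
Dimensions: 8 × 6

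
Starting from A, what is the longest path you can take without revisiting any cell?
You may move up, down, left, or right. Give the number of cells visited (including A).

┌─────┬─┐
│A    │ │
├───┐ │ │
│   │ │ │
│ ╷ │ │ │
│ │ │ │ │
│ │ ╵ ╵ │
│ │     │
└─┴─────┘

Finding longest simple path using DFS:
Start: (0, 0)
Longest path visits 12 cells
Path: A → right → right → down → down → down → left → up → up → left → down → down

Solution:

┌─────┬─┐
│A → ↓│ │
├───┐ │ │
│↓ ↰│↓│ │
│ ╷ │ │ │
│↓│↑│↓│ │
│ │ ╵ ╵ │
│B│↑ ↲  │
└─┴─────┘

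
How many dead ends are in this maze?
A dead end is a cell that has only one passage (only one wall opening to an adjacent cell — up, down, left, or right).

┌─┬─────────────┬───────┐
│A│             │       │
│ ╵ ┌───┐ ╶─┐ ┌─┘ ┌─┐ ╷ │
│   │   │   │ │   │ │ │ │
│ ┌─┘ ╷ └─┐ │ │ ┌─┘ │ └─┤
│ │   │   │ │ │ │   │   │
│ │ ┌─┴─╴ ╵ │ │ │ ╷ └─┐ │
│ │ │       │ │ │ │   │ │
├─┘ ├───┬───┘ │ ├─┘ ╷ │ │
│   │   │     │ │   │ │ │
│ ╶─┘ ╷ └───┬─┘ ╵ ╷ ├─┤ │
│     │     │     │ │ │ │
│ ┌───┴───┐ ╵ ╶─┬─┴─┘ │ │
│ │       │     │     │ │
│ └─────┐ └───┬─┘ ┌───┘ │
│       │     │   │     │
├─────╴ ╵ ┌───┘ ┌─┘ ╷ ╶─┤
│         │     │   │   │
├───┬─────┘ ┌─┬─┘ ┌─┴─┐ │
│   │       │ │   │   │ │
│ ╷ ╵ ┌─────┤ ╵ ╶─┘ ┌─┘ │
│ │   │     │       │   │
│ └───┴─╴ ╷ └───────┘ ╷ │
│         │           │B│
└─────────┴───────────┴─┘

Checking each cell for number of passages:

Dead ends found at positions:
  (0, 0)
  (0, 7)
  (1, 9)
  (1, 11)
  (3, 0)
  (3, 2)
  (3, 8)
  (4, 4)
  (4, 10)
  (5, 9)
  (5, 10)
  (6, 1)
  (6, 7)
  (7, 6)
  (8, 0)
  (9, 6)
  (9, 10)
  (10, 3)
  (11, 11)
Total dead ends: 19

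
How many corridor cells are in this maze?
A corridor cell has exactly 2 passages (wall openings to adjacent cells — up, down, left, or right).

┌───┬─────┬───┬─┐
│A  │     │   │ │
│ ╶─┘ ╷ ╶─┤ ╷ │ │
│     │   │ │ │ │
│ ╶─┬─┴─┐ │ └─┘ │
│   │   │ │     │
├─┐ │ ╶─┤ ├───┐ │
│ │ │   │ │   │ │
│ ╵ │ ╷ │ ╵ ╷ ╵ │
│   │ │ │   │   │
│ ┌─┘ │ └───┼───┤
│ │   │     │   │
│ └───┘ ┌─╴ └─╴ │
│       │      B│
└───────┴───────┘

Counting cells with exactly 2 passages:
Total corridor cells: 40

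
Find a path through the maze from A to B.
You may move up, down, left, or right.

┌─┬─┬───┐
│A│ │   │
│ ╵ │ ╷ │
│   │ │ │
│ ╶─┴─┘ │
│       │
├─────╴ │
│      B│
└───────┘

Finding the shortest path through the maze:
Path length: 6 steps
Directions: down → down → right → right → right → down

Solution:

┌─┬─┬───┐
│A│ │   │
│ ╵ │ ╷ │
│↓  │ │ │
│ ╶─┴─┘ │
│↳ → → ↓│
├─────╴ │
│      B│
└───────┘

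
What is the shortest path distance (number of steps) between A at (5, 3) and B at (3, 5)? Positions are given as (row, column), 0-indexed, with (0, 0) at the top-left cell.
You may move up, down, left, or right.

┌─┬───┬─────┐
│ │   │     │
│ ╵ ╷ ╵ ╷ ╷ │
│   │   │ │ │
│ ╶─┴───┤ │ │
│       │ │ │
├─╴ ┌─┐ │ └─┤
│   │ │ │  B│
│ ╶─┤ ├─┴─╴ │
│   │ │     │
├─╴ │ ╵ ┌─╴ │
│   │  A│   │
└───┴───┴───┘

Finding path from (5, 3) to (3, 5):
Path: (5,3) → (4,3) → (4,4) → (4,5) → (3,5)
Distance: 4 steps

Solution:

┌─┬───┬─────┐
│ │   │     │
│ ╵ ╷ ╵ ╷ ╷ │
│   │   │ │ │
│ ╶─┴───┤ │ │
│       │ │ │
├─╴ ┌─┐ │ └─┤
│   │ │ │  B│
│ ╶─┤ ├─┴─╴ │
│   │ │↱ → ↑│
├─╴ │ ╵ ┌─╴ │
│   │  A│   │
└───┴───┴───┘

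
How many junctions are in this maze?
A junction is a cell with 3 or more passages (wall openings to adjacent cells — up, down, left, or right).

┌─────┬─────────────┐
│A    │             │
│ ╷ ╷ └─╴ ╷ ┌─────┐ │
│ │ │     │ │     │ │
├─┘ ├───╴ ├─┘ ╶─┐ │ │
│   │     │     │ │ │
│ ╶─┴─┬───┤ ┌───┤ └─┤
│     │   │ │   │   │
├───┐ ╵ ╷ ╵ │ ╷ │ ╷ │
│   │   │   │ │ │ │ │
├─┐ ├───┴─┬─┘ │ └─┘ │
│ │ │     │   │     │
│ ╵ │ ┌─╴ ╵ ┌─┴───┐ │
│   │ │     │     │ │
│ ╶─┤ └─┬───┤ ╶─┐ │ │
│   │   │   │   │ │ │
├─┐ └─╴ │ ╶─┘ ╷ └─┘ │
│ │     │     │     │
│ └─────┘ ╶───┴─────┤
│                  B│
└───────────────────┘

Checking each cell for number of passages:

Junctions found (3+ passages):
  (0, 1): 3 passages
  (0, 4): 3 passages
  (0, 5): 3 passages
  (1, 4): 3 passages
  (2, 6): 3 passages
  (3, 8): 3 passages
  (5, 9): 3 passages
  (6, 0): 3 passages
  (6, 4): 3 passages
  (7, 6): 3 passages
  (8, 4): 3 passages
  (9, 4): 3 passages
Total junctions: 12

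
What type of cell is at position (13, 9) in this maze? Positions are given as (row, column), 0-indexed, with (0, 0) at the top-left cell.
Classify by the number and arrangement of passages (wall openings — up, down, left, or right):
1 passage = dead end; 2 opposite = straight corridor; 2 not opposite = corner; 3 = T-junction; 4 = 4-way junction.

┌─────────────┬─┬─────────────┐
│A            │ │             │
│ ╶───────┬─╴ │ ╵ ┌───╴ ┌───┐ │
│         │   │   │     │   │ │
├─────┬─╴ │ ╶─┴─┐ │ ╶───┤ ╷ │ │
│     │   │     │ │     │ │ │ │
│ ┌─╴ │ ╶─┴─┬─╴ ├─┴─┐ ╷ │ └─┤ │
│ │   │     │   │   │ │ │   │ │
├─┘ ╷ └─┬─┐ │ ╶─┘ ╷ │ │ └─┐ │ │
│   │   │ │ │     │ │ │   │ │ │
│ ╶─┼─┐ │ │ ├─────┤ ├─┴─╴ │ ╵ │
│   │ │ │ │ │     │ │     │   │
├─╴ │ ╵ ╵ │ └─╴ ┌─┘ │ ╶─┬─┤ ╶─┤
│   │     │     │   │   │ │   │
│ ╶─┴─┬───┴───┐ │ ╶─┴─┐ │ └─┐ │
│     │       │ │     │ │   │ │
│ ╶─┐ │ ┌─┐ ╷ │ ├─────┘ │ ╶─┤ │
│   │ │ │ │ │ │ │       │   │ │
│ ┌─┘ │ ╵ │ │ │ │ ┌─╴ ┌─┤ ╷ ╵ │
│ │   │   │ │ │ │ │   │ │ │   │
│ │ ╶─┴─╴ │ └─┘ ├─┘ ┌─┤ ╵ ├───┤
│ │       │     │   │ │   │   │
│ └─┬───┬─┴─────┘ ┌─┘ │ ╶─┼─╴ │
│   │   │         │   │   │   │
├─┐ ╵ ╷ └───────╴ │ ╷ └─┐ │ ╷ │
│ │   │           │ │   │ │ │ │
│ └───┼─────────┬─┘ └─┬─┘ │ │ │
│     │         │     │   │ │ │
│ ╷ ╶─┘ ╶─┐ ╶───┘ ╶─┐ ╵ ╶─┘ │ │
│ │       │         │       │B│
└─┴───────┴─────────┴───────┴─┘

Checking cell at (13, 9):
Number of passages: 3
Cell type: T-junction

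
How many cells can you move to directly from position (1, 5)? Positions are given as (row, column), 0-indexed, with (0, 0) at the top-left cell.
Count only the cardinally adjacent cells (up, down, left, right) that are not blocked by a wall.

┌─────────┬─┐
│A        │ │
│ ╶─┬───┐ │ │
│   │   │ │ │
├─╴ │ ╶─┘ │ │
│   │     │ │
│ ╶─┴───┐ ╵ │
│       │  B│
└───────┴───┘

Checking passable neighbors of (1, 5):
Neighbors: (0, 5), (2, 5)
Count: 2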